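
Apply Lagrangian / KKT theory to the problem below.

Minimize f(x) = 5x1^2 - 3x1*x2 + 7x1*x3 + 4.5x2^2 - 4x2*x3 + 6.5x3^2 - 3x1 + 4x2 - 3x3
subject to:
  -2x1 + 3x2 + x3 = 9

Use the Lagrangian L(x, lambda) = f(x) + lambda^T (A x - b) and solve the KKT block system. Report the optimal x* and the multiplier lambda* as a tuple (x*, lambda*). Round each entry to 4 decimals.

Form the Lagrangian:
  L(x, lambda) = (1/2) x^T Q x + c^T x + lambda^T (A x - b)
Stationarity (grad_x L = 0): Q x + c + A^T lambda = 0.
Primal feasibility: A x = b.

This gives the KKT block system:
  [ Q   A^T ] [ x     ]   [-c ]
  [ A    0  ] [ lambda ] = [ b ]

Solving the linear system:
  x*      = (-1.4714, 1.4143, 1.8143)
  lambda* = (-4.6286)
  f(x*)   = 23.1429

x* = (-1.4714, 1.4143, 1.8143), lambda* = (-4.6286)


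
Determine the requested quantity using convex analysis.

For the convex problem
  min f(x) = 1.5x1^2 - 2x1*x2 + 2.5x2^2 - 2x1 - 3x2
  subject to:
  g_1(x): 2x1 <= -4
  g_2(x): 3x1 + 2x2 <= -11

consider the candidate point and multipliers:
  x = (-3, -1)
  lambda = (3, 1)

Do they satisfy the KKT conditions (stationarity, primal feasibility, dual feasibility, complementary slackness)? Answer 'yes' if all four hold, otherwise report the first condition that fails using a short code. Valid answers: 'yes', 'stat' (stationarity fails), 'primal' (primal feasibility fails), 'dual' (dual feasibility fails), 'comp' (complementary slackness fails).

Gradient of f: grad f(x) = Q x + c = (-9, -2)
Constraint values g_i(x) = a_i^T x - b_i:
  g_1((-3, -1)) = -2
  g_2((-3, -1)) = 0
Stationarity residual: grad f(x) + sum_i lambda_i a_i = (0, 0)
  -> stationarity OK
Primal feasibility (all g_i <= 0): OK
Dual feasibility (all lambda_i >= 0): OK
Complementary slackness (lambda_i * g_i(x) = 0 for all i): FAILS

Verdict: the first failing condition is complementary_slackness -> comp.

comp


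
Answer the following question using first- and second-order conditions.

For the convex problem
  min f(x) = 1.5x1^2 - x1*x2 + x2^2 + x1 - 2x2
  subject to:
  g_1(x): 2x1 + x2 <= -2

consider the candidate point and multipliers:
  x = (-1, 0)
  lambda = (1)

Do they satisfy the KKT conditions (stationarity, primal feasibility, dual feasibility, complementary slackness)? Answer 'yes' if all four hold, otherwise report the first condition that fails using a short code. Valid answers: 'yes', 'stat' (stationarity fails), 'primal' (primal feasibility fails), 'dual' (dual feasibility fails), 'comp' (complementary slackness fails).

Gradient of f: grad f(x) = Q x + c = (-2, -1)
Constraint values g_i(x) = a_i^T x - b_i:
  g_1((-1, 0)) = 0
Stationarity residual: grad f(x) + sum_i lambda_i a_i = (0, 0)
  -> stationarity OK
Primal feasibility (all g_i <= 0): OK
Dual feasibility (all lambda_i >= 0): OK
Complementary slackness (lambda_i * g_i(x) = 0 for all i): OK

Verdict: yes, KKT holds.

yes


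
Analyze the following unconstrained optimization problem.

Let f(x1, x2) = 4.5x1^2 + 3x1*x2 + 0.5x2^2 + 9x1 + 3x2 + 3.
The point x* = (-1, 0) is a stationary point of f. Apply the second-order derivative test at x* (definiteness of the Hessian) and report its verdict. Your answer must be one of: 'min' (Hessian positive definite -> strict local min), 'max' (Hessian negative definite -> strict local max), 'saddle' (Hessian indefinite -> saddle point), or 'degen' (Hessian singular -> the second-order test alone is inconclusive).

Compute the Hessian H = grad^2 f:
  H = [[9, 3], [3, 1]]
Verify stationarity: grad f(x*) = H x* + g = (0, 0).
Eigenvalues of H: 0, 10.
H has a zero eigenvalue (singular; positive semidefinite but not definite), so H is neither positive definite, negative definite, nor indefinite. The second-order test alone is inconclusive -> degen.
(Indeed, f is constant along the null direction of H through x*, so x* is not a strict local extremum.)

degen


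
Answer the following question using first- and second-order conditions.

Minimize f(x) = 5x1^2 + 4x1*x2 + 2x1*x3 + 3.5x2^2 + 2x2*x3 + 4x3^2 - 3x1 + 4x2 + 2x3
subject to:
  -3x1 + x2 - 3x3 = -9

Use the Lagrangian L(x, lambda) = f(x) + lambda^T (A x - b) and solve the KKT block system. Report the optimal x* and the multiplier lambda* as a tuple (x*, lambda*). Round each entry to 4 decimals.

Form the Lagrangian:
  L(x, lambda) = (1/2) x^T Q x + c^T x + lambda^T (A x - b)
Stationarity (grad_x L = 0): Q x + c + A^T lambda = 0.
Primal feasibility: A x = b.

This gives the KKT block system:
  [ Q   A^T ] [ x     ]   [-c ]
  [ A    0  ] [ lambda ] = [ b ]

Solving the linear system:
  x*      = (1.6429, -2.0241, 0.6824)
  lambda* = (2.2324)
  f(x*)   = 4.2156

x* = (1.6429, -2.0241, 0.6824), lambda* = (2.2324)


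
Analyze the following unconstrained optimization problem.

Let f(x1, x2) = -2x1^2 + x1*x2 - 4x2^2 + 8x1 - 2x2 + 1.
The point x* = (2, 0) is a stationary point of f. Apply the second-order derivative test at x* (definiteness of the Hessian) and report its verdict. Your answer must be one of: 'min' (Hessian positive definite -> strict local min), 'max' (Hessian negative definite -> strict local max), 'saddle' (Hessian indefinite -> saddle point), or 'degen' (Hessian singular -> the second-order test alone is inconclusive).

Compute the Hessian H = grad^2 f:
  H = [[-4, 1], [1, -8]]
Verify stationarity: grad f(x*) = H x* + g = (0, 0).
Eigenvalues of H: -8.2361, -3.7639.
Both eigenvalues < 0, so H is negative definite -> x* is a strict local max.

max


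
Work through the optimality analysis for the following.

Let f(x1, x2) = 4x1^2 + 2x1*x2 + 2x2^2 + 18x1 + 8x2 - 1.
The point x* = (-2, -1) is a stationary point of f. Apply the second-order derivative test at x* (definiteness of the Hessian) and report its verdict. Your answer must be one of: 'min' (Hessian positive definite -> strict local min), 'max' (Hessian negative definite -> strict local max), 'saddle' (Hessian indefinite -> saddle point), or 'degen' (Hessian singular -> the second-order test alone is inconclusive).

Compute the Hessian H = grad^2 f:
  H = [[8, 2], [2, 4]]
Verify stationarity: grad f(x*) = H x* + g = (0, 0).
Eigenvalues of H: 3.1716, 8.8284.
Both eigenvalues > 0, so H is positive definite -> x* is a strict local min.

min


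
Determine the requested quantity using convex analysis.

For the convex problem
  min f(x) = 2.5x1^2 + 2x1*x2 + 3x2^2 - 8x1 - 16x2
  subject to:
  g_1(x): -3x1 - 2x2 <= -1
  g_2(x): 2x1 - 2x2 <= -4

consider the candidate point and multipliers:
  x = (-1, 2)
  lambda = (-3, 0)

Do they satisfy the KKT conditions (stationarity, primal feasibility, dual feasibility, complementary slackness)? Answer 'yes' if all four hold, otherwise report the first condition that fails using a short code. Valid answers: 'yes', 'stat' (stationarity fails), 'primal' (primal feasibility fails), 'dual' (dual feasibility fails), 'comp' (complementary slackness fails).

Gradient of f: grad f(x) = Q x + c = (-9, -6)
Constraint values g_i(x) = a_i^T x - b_i:
  g_1((-1, 2)) = 0
  g_2((-1, 2)) = -2
Stationarity residual: grad f(x) + sum_i lambda_i a_i = (0, 0)
  -> stationarity OK
Primal feasibility (all g_i <= 0): OK
Dual feasibility (all lambda_i >= 0): FAILS
Complementary slackness (lambda_i * g_i(x) = 0 for all i): OK

Verdict: the first failing condition is dual_feasibility -> dual.

dual


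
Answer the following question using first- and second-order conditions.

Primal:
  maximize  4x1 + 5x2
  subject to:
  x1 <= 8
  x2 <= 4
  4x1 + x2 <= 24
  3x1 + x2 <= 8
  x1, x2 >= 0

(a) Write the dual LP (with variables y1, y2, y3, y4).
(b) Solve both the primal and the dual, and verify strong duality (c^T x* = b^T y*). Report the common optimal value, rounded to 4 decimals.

The standard primal-dual pair for 'max c^T x s.t. A x <= b, x >= 0' is:
  Dual:  min b^T y  s.t.  A^T y >= c,  y >= 0.

So the dual LP is:
  minimize  8y1 + 4y2 + 24y3 + 8y4
  subject to:
    y1 + 4y3 + 3y4 >= 4
    y2 + y3 + y4 >= 5
    y1, y2, y3, y4 >= 0

Solving the primal: x* = (1.3333, 4).
  primal value c^T x* = 25.3333.
Solving the dual: y* = (0, 3.6667, 0, 1.3333).
  dual value b^T y* = 25.3333.
Strong duality: c^T x* = b^T y*. Confirmed.

25.3333


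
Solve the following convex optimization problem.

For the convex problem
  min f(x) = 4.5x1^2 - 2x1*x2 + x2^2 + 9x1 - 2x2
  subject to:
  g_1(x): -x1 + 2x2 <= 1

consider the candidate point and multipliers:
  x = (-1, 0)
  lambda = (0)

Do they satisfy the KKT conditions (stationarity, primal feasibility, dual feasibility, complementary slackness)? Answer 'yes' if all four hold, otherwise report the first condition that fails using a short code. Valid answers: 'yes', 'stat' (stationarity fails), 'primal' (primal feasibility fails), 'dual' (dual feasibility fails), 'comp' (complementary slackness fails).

Gradient of f: grad f(x) = Q x + c = (0, 0)
Constraint values g_i(x) = a_i^T x - b_i:
  g_1((-1, 0)) = 0
Stationarity residual: grad f(x) + sum_i lambda_i a_i = (0, 0)
  -> stationarity OK
Primal feasibility (all g_i <= 0): OK
Dual feasibility (all lambda_i >= 0): OK
Complementary slackness (lambda_i * g_i(x) = 0 for all i): OK

Verdict: yes, KKT holds.

yes


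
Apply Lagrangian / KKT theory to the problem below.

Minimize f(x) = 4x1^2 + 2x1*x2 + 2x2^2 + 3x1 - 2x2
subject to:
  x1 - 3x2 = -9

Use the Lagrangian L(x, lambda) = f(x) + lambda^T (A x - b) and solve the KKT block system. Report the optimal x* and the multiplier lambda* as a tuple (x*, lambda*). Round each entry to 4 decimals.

Form the Lagrangian:
  L(x, lambda) = (1/2) x^T Q x + c^T x + lambda^T (A x - b)
Stationarity (grad_x L = 0): Q x + c + A^T lambda = 0.
Primal feasibility: A x = b.

This gives the KKT block system:
  [ Q   A^T ] [ x     ]   [-c ]
  [ A    0  ] [ lambda ] = [ b ]

Solving the linear system:
  x*      = (-1.2614, 2.5795)
  lambda* = (1.9318)
  f(x*)   = 4.2216

x* = (-1.2614, 2.5795), lambda* = (1.9318)


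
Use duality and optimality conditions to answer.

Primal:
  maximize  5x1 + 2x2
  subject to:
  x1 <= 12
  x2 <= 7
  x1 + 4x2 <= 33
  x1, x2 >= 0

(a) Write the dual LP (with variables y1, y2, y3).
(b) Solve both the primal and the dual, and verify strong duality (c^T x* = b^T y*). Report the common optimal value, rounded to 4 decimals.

The standard primal-dual pair for 'max c^T x s.t. A x <= b, x >= 0' is:
  Dual:  min b^T y  s.t.  A^T y >= c,  y >= 0.

So the dual LP is:
  minimize  12y1 + 7y2 + 33y3
  subject to:
    y1 + y3 >= 5
    y2 + 4y3 >= 2
    y1, y2, y3 >= 0

Solving the primal: x* = (12, 5.25).
  primal value c^T x* = 70.5.
Solving the dual: y* = (4.5, 0, 0.5).
  dual value b^T y* = 70.5.
Strong duality: c^T x* = b^T y*. Confirmed.

70.5


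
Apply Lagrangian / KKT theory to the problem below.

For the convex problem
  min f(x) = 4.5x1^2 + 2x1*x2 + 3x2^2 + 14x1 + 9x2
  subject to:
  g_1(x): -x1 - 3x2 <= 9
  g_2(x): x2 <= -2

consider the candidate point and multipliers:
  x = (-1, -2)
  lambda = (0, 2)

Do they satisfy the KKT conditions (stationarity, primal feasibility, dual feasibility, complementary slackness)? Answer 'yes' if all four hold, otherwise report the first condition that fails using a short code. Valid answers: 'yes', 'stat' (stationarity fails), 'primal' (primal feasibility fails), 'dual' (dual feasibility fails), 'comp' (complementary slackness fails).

Gradient of f: grad f(x) = Q x + c = (1, -5)
Constraint values g_i(x) = a_i^T x - b_i:
  g_1((-1, -2)) = -2
  g_2((-1, -2)) = 0
Stationarity residual: grad f(x) + sum_i lambda_i a_i = (1, -3)
  -> stationarity FAILS
Primal feasibility (all g_i <= 0): OK
Dual feasibility (all lambda_i >= 0): OK
Complementary slackness (lambda_i * g_i(x) = 0 for all i): OK

Verdict: the first failing condition is stationarity -> stat.

stat


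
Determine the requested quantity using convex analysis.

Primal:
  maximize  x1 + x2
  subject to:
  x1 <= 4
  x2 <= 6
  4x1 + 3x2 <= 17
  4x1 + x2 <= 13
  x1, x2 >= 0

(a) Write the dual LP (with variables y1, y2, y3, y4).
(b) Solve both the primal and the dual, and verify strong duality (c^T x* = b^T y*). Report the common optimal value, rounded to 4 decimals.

The standard primal-dual pair for 'max c^T x s.t. A x <= b, x >= 0' is:
  Dual:  min b^T y  s.t.  A^T y >= c,  y >= 0.

So the dual LP is:
  minimize  4y1 + 6y2 + 17y3 + 13y4
  subject to:
    y1 + 4y3 + 4y4 >= 1
    y2 + 3y3 + y4 >= 1
    y1, y2, y3, y4 >= 0

Solving the primal: x* = (0, 5.6667).
  primal value c^T x* = 5.6667.
Solving the dual: y* = (0, 0, 0.3333, 0).
  dual value b^T y* = 5.6667.
Strong duality: c^T x* = b^T y*. Confirmed.

5.6667


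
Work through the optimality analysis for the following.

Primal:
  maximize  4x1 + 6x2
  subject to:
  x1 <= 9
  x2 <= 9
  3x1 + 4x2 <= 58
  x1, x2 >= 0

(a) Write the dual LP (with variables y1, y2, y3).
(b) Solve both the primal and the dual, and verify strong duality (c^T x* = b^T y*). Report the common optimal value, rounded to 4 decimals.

The standard primal-dual pair for 'max c^T x s.t. A x <= b, x >= 0' is:
  Dual:  min b^T y  s.t.  A^T y >= c,  y >= 0.

So the dual LP is:
  minimize  9y1 + 9y2 + 58y3
  subject to:
    y1 + 3y3 >= 4
    y2 + 4y3 >= 6
    y1, y2, y3 >= 0

Solving the primal: x* = (7.3333, 9).
  primal value c^T x* = 83.3333.
Solving the dual: y* = (0, 0.6667, 1.3333).
  dual value b^T y* = 83.3333.
Strong duality: c^T x* = b^T y*. Confirmed.

83.3333


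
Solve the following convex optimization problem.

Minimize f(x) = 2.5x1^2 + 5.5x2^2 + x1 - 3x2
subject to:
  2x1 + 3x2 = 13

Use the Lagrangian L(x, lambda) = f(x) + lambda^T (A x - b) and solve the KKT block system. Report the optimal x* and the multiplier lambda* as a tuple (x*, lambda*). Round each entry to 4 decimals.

Form the Lagrangian:
  L(x, lambda) = (1/2) x^T Q x + c^T x + lambda^T (A x - b)
Stationarity (grad_x L = 0): Q x + c + A^T lambda = 0.
Primal feasibility: A x = b.

This gives the KKT block system:
  [ Q   A^T ] [ x     ]   [-c ]
  [ A    0  ] [ lambda ] = [ b ]

Solving the linear system:
  x*      = (2.9101, 2.3933)
  lambda* = (-7.7753)
  f(x*)   = 48.4045

x* = (2.9101, 2.3933), lambda* = (-7.7753)


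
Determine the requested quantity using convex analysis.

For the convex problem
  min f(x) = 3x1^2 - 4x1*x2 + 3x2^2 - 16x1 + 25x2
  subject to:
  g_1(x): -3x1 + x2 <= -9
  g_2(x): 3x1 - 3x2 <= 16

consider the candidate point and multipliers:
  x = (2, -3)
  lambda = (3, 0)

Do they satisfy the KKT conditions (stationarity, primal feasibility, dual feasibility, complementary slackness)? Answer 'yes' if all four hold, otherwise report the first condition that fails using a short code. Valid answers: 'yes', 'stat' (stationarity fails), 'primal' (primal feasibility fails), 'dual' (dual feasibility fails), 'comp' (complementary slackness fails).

Gradient of f: grad f(x) = Q x + c = (8, -1)
Constraint values g_i(x) = a_i^T x - b_i:
  g_1((2, -3)) = 0
  g_2((2, -3)) = -1
Stationarity residual: grad f(x) + sum_i lambda_i a_i = (-1, 2)
  -> stationarity FAILS
Primal feasibility (all g_i <= 0): OK
Dual feasibility (all lambda_i >= 0): OK
Complementary slackness (lambda_i * g_i(x) = 0 for all i): OK

Verdict: the first failing condition is stationarity -> stat.

stat


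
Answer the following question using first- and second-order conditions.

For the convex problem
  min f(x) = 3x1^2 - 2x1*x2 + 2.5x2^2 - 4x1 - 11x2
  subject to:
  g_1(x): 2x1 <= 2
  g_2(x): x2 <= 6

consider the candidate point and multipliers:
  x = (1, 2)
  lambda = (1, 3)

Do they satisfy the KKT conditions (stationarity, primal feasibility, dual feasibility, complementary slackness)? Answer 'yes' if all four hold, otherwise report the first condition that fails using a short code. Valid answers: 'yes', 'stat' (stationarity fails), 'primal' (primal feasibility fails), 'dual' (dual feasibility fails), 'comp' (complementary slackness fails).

Gradient of f: grad f(x) = Q x + c = (-2, -3)
Constraint values g_i(x) = a_i^T x - b_i:
  g_1((1, 2)) = 0
  g_2((1, 2)) = -4
Stationarity residual: grad f(x) + sum_i lambda_i a_i = (0, 0)
  -> stationarity OK
Primal feasibility (all g_i <= 0): OK
Dual feasibility (all lambda_i >= 0): OK
Complementary slackness (lambda_i * g_i(x) = 0 for all i): FAILS

Verdict: the first failing condition is complementary_slackness -> comp.

comp


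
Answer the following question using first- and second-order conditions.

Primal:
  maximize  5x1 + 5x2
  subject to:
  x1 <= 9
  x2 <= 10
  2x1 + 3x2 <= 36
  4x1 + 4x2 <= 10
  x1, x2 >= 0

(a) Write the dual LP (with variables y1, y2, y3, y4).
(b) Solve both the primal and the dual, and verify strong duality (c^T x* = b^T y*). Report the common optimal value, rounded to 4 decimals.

The standard primal-dual pair for 'max c^T x s.t. A x <= b, x >= 0' is:
  Dual:  min b^T y  s.t.  A^T y >= c,  y >= 0.

So the dual LP is:
  minimize  9y1 + 10y2 + 36y3 + 10y4
  subject to:
    y1 + 2y3 + 4y4 >= 5
    y2 + 3y3 + 4y4 >= 5
    y1, y2, y3, y4 >= 0

Solving the primal: x* = (2.5, 0).
  primal value c^T x* = 12.5.
Solving the dual: y* = (0, 0, 0, 1.25).
  dual value b^T y* = 12.5.
Strong duality: c^T x* = b^T y*. Confirmed.

12.5


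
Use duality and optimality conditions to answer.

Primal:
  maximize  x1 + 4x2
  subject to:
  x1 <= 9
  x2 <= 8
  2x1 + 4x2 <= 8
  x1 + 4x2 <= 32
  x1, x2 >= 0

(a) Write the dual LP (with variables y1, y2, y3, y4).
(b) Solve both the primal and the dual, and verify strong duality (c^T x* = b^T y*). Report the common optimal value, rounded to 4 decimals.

The standard primal-dual pair for 'max c^T x s.t. A x <= b, x >= 0' is:
  Dual:  min b^T y  s.t.  A^T y >= c,  y >= 0.

So the dual LP is:
  minimize  9y1 + 8y2 + 8y3 + 32y4
  subject to:
    y1 + 2y3 + y4 >= 1
    y2 + 4y3 + 4y4 >= 4
    y1, y2, y3, y4 >= 0

Solving the primal: x* = (0, 2).
  primal value c^T x* = 8.
Solving the dual: y* = (0, 0, 1, 0).
  dual value b^T y* = 8.
Strong duality: c^T x* = b^T y*. Confirmed.

8


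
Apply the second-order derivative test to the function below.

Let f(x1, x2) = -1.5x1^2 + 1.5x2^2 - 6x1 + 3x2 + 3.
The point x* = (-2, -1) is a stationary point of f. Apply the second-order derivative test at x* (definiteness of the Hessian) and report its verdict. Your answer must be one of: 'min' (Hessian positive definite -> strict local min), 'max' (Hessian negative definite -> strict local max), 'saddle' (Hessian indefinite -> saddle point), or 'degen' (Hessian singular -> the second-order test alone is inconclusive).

Compute the Hessian H = grad^2 f:
  H = [[-3, 0], [0, 3]]
Verify stationarity: grad f(x*) = H x* + g = (0, 0).
Eigenvalues of H: -3, 3.
Eigenvalues have mixed signs, so H is indefinite -> x* is a saddle point.

saddle


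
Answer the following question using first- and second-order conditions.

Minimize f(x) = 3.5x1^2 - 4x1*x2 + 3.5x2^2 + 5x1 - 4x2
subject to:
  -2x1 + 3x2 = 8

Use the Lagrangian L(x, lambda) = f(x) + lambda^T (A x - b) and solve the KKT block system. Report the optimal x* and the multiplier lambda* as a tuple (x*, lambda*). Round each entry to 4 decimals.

Form the Lagrangian:
  L(x, lambda) = (1/2) x^T Q x + c^T x + lambda^T (A x - b)
Stationarity (grad_x L = 0): Q x + c + A^T lambda = 0.
Primal feasibility: A x = b.

This gives the KKT block system:
  [ Q   A^T ] [ x     ]   [-c ]
  [ A    0  ] [ lambda ] = [ b ]

Solving the linear system:
  x*      = (-0.8605, 2.093)
  lambda* = (-4.6977)
  f(x*)   = 12.4535

x* = (-0.8605, 2.093), lambda* = (-4.6977)


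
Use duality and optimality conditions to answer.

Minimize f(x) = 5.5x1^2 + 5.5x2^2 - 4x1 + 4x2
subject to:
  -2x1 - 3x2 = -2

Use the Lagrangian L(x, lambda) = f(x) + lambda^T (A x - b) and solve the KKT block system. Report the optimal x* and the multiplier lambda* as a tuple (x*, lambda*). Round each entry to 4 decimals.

Form the Lagrangian:
  L(x, lambda) = (1/2) x^T Q x + c^T x + lambda^T (A x - b)
Stationarity (grad_x L = 0): Q x + c + A^T lambda = 0.
Primal feasibility: A x = b.

This gives the KKT block system:
  [ Q   A^T ] [ x     ]   [-c ]
  [ A    0  ] [ lambda ] = [ b ]

Solving the linear system:
  x*      = (0.7273, 0.1818)
  lambda* = (2)
  f(x*)   = 0.9091

x* = (0.7273, 0.1818), lambda* = (2)


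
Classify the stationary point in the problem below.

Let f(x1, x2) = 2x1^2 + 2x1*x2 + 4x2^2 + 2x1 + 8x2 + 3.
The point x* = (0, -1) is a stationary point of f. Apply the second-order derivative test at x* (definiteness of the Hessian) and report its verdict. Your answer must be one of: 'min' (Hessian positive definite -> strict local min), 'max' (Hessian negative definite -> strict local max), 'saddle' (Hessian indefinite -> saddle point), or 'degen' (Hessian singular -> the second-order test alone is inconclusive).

Compute the Hessian H = grad^2 f:
  H = [[4, 2], [2, 8]]
Verify stationarity: grad f(x*) = H x* + g = (0, 0).
Eigenvalues of H: 3.1716, 8.8284.
Both eigenvalues > 0, so H is positive definite -> x* is a strict local min.

min


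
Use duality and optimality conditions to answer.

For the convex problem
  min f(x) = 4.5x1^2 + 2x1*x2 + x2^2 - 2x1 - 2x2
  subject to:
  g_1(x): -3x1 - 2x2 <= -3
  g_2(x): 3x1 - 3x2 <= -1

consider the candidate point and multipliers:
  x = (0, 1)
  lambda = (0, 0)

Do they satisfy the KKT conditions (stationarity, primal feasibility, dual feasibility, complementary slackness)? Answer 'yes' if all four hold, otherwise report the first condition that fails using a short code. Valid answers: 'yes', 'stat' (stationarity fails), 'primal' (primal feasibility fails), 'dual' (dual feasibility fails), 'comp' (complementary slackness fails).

Gradient of f: grad f(x) = Q x + c = (0, 0)
Constraint values g_i(x) = a_i^T x - b_i:
  g_1((0, 1)) = 1
  g_2((0, 1)) = -2
Stationarity residual: grad f(x) + sum_i lambda_i a_i = (0, 0)
  -> stationarity OK
Primal feasibility (all g_i <= 0): FAILS
Dual feasibility (all lambda_i >= 0): OK
Complementary slackness (lambda_i * g_i(x) = 0 for all i): OK

Verdict: the first failing condition is primal_feasibility -> primal.

primal


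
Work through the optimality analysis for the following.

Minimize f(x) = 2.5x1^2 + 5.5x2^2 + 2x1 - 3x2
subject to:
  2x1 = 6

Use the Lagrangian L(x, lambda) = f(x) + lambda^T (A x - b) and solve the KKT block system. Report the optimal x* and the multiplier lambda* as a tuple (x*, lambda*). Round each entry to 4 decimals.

Form the Lagrangian:
  L(x, lambda) = (1/2) x^T Q x + c^T x + lambda^T (A x - b)
Stationarity (grad_x L = 0): Q x + c + A^T lambda = 0.
Primal feasibility: A x = b.

This gives the KKT block system:
  [ Q   A^T ] [ x     ]   [-c ]
  [ A    0  ] [ lambda ] = [ b ]

Solving the linear system:
  x*      = (3, 0.2727)
  lambda* = (-8.5)
  f(x*)   = 28.0909

x* = (3, 0.2727), lambda* = (-8.5)


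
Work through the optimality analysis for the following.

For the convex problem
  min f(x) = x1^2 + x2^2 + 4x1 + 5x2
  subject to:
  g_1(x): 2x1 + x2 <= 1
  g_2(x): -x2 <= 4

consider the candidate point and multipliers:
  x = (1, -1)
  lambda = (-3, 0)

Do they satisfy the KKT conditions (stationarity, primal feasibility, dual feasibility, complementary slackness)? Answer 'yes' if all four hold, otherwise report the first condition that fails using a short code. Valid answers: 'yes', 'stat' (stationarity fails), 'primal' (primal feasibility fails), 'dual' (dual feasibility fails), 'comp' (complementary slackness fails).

Gradient of f: grad f(x) = Q x + c = (6, 3)
Constraint values g_i(x) = a_i^T x - b_i:
  g_1((1, -1)) = 0
  g_2((1, -1)) = -3
Stationarity residual: grad f(x) + sum_i lambda_i a_i = (0, 0)
  -> stationarity OK
Primal feasibility (all g_i <= 0): OK
Dual feasibility (all lambda_i >= 0): FAILS
Complementary slackness (lambda_i * g_i(x) = 0 for all i): OK

Verdict: the first failing condition is dual_feasibility -> dual.

dual


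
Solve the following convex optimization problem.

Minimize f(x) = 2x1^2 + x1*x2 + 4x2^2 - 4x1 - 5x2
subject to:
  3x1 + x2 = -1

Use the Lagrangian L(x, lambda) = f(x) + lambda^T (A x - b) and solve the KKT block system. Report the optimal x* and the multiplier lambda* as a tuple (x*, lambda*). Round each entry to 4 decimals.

Form the Lagrangian:
  L(x, lambda) = (1/2) x^T Q x + c^T x + lambda^T (A x - b)
Stationarity (grad_x L = 0): Q x + c + A^T lambda = 0.
Primal feasibility: A x = b.

This gives the KKT block system:
  [ Q   A^T ] [ x     ]   [-c ]
  [ A    0  ] [ lambda ] = [ b ]

Solving the linear system:
  x*      = (-0.4857, 0.4571)
  lambda* = (1.8286)
  f(x*)   = 0.7429

x* = (-0.4857, 0.4571), lambda* = (1.8286)


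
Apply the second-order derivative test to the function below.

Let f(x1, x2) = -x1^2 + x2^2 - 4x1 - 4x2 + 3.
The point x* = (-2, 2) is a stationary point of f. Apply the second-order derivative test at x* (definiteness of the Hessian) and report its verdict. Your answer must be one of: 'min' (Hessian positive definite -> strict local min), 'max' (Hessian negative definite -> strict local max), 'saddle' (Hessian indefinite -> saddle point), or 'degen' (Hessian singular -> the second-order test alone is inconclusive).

Compute the Hessian H = grad^2 f:
  H = [[-2, 0], [0, 2]]
Verify stationarity: grad f(x*) = H x* + g = (0, 0).
Eigenvalues of H: -2, 2.
Eigenvalues have mixed signs, so H is indefinite -> x* is a saddle point.

saddle


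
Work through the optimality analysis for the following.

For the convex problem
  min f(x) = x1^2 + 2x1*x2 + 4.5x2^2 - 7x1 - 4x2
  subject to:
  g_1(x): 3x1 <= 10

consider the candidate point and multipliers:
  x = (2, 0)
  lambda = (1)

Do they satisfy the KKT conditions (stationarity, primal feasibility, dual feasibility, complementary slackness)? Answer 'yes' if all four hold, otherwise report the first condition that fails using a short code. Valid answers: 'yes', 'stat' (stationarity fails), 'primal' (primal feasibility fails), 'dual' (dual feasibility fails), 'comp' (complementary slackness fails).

Gradient of f: grad f(x) = Q x + c = (-3, 0)
Constraint values g_i(x) = a_i^T x - b_i:
  g_1((2, 0)) = -4
Stationarity residual: grad f(x) + sum_i lambda_i a_i = (0, 0)
  -> stationarity OK
Primal feasibility (all g_i <= 0): OK
Dual feasibility (all lambda_i >= 0): OK
Complementary slackness (lambda_i * g_i(x) = 0 for all i): FAILS

Verdict: the first failing condition is complementary_slackness -> comp.

comp


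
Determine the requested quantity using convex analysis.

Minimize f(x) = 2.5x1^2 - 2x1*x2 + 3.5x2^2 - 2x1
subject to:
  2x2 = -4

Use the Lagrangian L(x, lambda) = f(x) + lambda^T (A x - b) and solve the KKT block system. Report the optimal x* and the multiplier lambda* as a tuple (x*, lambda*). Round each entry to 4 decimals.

Form the Lagrangian:
  L(x, lambda) = (1/2) x^T Q x + c^T x + lambda^T (A x - b)
Stationarity (grad_x L = 0): Q x + c + A^T lambda = 0.
Primal feasibility: A x = b.

This gives the KKT block system:
  [ Q   A^T ] [ x     ]   [-c ]
  [ A    0  ] [ lambda ] = [ b ]

Solving the linear system:
  x*      = (-0.4, -2)
  lambda* = (6.6)
  f(x*)   = 13.6

x* = (-0.4, -2), lambda* = (6.6)


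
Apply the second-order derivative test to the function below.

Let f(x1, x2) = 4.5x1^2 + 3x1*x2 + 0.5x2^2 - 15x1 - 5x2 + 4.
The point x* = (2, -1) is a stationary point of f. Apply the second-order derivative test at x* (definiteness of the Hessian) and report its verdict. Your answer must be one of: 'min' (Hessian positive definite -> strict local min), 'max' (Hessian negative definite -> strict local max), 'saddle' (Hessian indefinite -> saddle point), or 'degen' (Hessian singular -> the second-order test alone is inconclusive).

Compute the Hessian H = grad^2 f:
  H = [[9, 3], [3, 1]]
Verify stationarity: grad f(x*) = H x* + g = (0, 0).
Eigenvalues of H: 0, 10.
H has a zero eigenvalue (singular; positive semidefinite but not definite), so H is neither positive definite, negative definite, nor indefinite. The second-order test alone is inconclusive -> degen.
(Indeed, f is constant along the null direction of H through x*, so x* is not a strict local extremum.)

degen


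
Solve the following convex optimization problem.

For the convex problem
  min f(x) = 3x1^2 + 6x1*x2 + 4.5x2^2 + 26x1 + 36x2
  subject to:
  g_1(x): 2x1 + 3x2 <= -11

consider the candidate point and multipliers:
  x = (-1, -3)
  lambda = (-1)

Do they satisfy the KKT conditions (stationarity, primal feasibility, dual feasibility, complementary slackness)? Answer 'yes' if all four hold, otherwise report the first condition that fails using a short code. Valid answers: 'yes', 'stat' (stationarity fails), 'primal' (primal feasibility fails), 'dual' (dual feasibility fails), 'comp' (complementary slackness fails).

Gradient of f: grad f(x) = Q x + c = (2, 3)
Constraint values g_i(x) = a_i^T x - b_i:
  g_1((-1, -3)) = 0
Stationarity residual: grad f(x) + sum_i lambda_i a_i = (0, 0)
  -> stationarity OK
Primal feasibility (all g_i <= 0): OK
Dual feasibility (all lambda_i >= 0): FAILS
Complementary slackness (lambda_i * g_i(x) = 0 for all i): OK

Verdict: the first failing condition is dual_feasibility -> dual.

dual


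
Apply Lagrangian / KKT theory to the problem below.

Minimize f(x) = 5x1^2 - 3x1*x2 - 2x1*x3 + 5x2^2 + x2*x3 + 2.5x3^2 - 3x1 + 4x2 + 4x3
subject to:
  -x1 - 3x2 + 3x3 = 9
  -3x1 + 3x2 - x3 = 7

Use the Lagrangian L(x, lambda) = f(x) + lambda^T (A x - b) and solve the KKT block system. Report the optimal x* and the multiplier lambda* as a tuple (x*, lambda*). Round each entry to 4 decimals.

Form the Lagrangian:
  L(x, lambda) = (1/2) x^T Q x + c^T x + lambda^T (A x - b)
Stationarity (grad_x L = 0): Q x + c + A^T lambda = 0.
Primal feasibility: A x = b.

This gives the KKT block system:
  [ Q   A^T ] [ x     ]   [-c ]
  [ A    0  ] [ lambda ] = [ b ]

Solving the linear system:
  x*      = (-3.6029, -1.0048, 0.7943)
  lambda* = (-8.012, -9.8636)
  f(x*)   = 75.5598

x* = (-3.6029, -1.0048, 0.7943), lambda* = (-8.012, -9.8636)


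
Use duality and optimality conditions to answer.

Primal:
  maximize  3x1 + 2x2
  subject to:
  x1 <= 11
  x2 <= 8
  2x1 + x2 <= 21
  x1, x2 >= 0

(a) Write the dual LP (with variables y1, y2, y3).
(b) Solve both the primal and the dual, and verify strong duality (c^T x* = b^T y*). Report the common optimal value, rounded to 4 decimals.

The standard primal-dual pair for 'max c^T x s.t. A x <= b, x >= 0' is:
  Dual:  min b^T y  s.t.  A^T y >= c,  y >= 0.

So the dual LP is:
  minimize  11y1 + 8y2 + 21y3
  subject to:
    y1 + 2y3 >= 3
    y2 + y3 >= 2
    y1, y2, y3 >= 0

Solving the primal: x* = (6.5, 8).
  primal value c^T x* = 35.5.
Solving the dual: y* = (0, 0.5, 1.5).
  dual value b^T y* = 35.5.
Strong duality: c^T x* = b^T y*. Confirmed.

35.5


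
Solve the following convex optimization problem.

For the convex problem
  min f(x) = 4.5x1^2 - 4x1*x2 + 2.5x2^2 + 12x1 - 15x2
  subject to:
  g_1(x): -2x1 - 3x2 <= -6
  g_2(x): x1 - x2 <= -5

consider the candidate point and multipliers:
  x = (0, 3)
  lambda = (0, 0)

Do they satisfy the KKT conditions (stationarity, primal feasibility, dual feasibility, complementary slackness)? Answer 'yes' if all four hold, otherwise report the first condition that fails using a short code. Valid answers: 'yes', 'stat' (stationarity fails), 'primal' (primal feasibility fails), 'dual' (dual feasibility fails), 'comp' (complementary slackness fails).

Gradient of f: grad f(x) = Q x + c = (0, 0)
Constraint values g_i(x) = a_i^T x - b_i:
  g_1((0, 3)) = -3
  g_2((0, 3)) = 2
Stationarity residual: grad f(x) + sum_i lambda_i a_i = (0, 0)
  -> stationarity OK
Primal feasibility (all g_i <= 0): FAILS
Dual feasibility (all lambda_i >= 0): OK
Complementary slackness (lambda_i * g_i(x) = 0 for all i): OK

Verdict: the first failing condition is primal_feasibility -> primal.

primal


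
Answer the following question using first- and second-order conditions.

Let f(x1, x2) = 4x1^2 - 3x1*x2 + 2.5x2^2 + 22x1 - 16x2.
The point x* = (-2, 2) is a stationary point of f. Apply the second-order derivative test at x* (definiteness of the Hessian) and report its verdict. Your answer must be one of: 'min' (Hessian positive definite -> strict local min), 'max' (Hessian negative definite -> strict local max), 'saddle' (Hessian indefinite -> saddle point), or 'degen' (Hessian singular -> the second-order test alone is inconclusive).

Compute the Hessian H = grad^2 f:
  H = [[8, -3], [-3, 5]]
Verify stationarity: grad f(x*) = H x* + g = (0, 0).
Eigenvalues of H: 3.1459, 9.8541.
Both eigenvalues > 0, so H is positive definite -> x* is a strict local min.

min


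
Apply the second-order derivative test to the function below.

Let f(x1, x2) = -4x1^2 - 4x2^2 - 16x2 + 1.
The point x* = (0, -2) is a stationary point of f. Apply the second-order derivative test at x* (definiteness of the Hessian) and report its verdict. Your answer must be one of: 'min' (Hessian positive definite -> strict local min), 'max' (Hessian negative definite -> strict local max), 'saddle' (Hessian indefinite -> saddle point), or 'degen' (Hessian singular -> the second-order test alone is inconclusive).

Compute the Hessian H = grad^2 f:
  H = [[-8, 0], [0, -8]]
Verify stationarity: grad f(x*) = H x* + g = (0, 0).
Eigenvalues of H: -8, -8.
Both eigenvalues < 0, so H is negative definite -> x* is a strict local max.

max


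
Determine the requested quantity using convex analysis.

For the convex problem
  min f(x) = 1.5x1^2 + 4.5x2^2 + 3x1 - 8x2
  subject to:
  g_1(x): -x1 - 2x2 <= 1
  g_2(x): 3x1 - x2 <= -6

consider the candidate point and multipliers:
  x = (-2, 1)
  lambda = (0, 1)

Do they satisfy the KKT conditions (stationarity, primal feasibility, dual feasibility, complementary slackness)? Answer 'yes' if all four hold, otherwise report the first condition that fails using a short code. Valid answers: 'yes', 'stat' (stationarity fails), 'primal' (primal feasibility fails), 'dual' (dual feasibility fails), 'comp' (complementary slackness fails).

Gradient of f: grad f(x) = Q x + c = (-3, 1)
Constraint values g_i(x) = a_i^T x - b_i:
  g_1((-2, 1)) = -1
  g_2((-2, 1)) = -1
Stationarity residual: grad f(x) + sum_i lambda_i a_i = (0, 0)
  -> stationarity OK
Primal feasibility (all g_i <= 0): OK
Dual feasibility (all lambda_i >= 0): OK
Complementary slackness (lambda_i * g_i(x) = 0 for all i): FAILS

Verdict: the first failing condition is complementary_slackness -> comp.

comp


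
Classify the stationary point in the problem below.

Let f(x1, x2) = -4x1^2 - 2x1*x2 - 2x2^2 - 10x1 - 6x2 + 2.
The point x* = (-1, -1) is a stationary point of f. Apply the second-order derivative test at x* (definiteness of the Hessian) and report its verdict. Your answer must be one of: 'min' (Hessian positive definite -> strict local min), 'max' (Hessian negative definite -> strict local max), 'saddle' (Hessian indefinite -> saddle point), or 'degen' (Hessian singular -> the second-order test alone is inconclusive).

Compute the Hessian H = grad^2 f:
  H = [[-8, -2], [-2, -4]]
Verify stationarity: grad f(x*) = H x* + g = (0, 0).
Eigenvalues of H: -8.8284, -3.1716.
Both eigenvalues < 0, so H is negative definite -> x* is a strict local max.

max


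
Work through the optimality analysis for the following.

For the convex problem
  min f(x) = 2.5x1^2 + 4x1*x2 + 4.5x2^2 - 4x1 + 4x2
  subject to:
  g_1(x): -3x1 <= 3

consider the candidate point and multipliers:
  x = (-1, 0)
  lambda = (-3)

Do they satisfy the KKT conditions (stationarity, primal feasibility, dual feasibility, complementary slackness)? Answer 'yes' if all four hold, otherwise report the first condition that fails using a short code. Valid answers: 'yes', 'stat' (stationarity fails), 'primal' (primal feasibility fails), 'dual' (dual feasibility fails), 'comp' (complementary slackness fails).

Gradient of f: grad f(x) = Q x + c = (-9, 0)
Constraint values g_i(x) = a_i^T x - b_i:
  g_1((-1, 0)) = 0
Stationarity residual: grad f(x) + sum_i lambda_i a_i = (0, 0)
  -> stationarity OK
Primal feasibility (all g_i <= 0): OK
Dual feasibility (all lambda_i >= 0): FAILS
Complementary slackness (lambda_i * g_i(x) = 0 for all i): OK

Verdict: the first failing condition is dual_feasibility -> dual.

dual


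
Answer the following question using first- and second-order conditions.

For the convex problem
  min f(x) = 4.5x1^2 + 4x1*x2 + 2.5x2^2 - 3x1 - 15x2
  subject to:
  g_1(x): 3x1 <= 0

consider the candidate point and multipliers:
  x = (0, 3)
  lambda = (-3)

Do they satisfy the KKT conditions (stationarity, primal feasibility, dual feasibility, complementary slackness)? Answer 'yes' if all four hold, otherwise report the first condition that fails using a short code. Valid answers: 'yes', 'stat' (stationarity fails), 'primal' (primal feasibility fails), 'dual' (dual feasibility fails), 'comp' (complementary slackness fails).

Gradient of f: grad f(x) = Q x + c = (9, 0)
Constraint values g_i(x) = a_i^T x - b_i:
  g_1((0, 3)) = 0
Stationarity residual: grad f(x) + sum_i lambda_i a_i = (0, 0)
  -> stationarity OK
Primal feasibility (all g_i <= 0): OK
Dual feasibility (all lambda_i >= 0): FAILS
Complementary slackness (lambda_i * g_i(x) = 0 for all i): OK

Verdict: the first failing condition is dual_feasibility -> dual.

dual


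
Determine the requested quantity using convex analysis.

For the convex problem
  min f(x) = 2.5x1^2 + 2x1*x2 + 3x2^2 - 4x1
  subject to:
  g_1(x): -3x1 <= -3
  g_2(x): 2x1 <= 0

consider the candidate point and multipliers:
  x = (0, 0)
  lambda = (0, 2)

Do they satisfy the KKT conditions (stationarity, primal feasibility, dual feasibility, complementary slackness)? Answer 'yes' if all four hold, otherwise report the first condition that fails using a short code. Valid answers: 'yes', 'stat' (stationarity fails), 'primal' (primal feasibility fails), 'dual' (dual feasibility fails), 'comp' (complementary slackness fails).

Gradient of f: grad f(x) = Q x + c = (-4, 0)
Constraint values g_i(x) = a_i^T x - b_i:
  g_1((0, 0)) = 3
  g_2((0, 0)) = 0
Stationarity residual: grad f(x) + sum_i lambda_i a_i = (0, 0)
  -> stationarity OK
Primal feasibility (all g_i <= 0): FAILS
Dual feasibility (all lambda_i >= 0): OK
Complementary slackness (lambda_i * g_i(x) = 0 for all i): OK

Verdict: the first failing condition is primal_feasibility -> primal.

primal


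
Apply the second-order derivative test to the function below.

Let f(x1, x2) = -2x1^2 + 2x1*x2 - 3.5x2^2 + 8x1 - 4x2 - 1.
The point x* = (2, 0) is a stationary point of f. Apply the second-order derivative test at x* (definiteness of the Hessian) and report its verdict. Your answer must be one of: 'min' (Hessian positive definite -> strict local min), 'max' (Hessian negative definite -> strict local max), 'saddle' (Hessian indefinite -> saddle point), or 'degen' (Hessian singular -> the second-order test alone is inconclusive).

Compute the Hessian H = grad^2 f:
  H = [[-4, 2], [2, -7]]
Verify stationarity: grad f(x*) = H x* + g = (0, 0).
Eigenvalues of H: -8, -3.
Both eigenvalues < 0, so H is negative definite -> x* is a strict local max.

max


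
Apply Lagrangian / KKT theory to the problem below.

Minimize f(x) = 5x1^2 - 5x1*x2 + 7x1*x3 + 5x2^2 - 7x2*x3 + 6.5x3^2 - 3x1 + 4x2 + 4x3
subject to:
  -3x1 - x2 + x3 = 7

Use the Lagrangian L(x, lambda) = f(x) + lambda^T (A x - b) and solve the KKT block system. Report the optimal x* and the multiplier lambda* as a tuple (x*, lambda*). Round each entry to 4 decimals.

Form the Lagrangian:
  L(x, lambda) = (1/2) x^T Q x + c^T x + lambda^T (A x - b)
Stationarity (grad_x L = 0): Q x + c + A^T lambda = 0.
Primal feasibility: A x = b.

This gives the KKT block system:
  [ Q   A^T ] [ x     ]   [-c ]
  [ A    0  ] [ lambda ] = [ b ]

Solving the linear system:
  x*      = (-1.7654, -1.6325, 0.0714)
  lambda* = (-3.9973)
  f(x*)   = 13.5165

x* = (-1.7654, -1.6325, 0.0714), lambda* = (-3.9973)


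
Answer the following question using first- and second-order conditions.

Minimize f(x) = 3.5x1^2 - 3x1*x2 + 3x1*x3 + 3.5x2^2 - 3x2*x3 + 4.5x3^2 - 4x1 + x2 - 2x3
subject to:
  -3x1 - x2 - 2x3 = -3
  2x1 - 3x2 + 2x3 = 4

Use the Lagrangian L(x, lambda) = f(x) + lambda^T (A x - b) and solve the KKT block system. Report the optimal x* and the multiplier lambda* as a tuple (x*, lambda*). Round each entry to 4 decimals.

Form the Lagrangian:
  L(x, lambda) = (1/2) x^T Q x + c^T x + lambda^T (A x - b)
Stationarity (grad_x L = 0): Q x + c + A^T lambda = 0.
Primal feasibility: A x = b.

This gives the KKT block system:
  [ Q   A^T ] [ x     ]   [-c ]
  [ A    0  ] [ lambda ] = [ b ]

Solving the linear system:
  x*      = (0.982, -0.4955, 0.2747)
  lambda* = (0.2797, -2.1728)
  f(x*)   = 2.2787

x* = (0.982, -0.4955, 0.2747), lambda* = (0.2797, -2.1728)
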